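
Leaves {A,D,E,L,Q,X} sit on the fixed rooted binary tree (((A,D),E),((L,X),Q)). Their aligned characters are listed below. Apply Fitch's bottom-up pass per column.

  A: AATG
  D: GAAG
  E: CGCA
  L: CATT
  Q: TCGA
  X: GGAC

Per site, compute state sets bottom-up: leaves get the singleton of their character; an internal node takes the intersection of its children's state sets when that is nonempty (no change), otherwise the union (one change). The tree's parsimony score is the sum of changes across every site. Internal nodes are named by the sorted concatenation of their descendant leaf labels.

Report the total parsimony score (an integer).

14

AD@0: {A} ∪ {G} = {A,G} (union, +1)
ADE@0: {A,G} ∪ {C} = {A,C,G} (union, +1)
LX@0: {C} ∪ {G} = {C,G} (union, +1)
LQX@0: {C,G} ∪ {T} = {C,G,T} (union, +1)
ADELQX@0: {A,C,G} ∩ {C,G,T} = {C,G} (intersection, +0)
AD@1: {A} ∩ {A} = {A} (intersection, +0)
ADE@1: {A} ∪ {G} = {A,G} (union, +1)
LX@1: {A} ∪ {G} = {A,G} (union, +1)
LQX@1: {A,G} ∪ {C} = {A,C,G} (union, +1)
ADELQX@1: {A,G} ∩ {A,C,G} = {A,G} (intersection, +0)
AD@2: {T} ∪ {A} = {A,T} (union, +1)
ADE@2: {A,T} ∪ {C} = {A,C,T} (union, +1)
LX@2: {T} ∪ {A} = {A,T} (union, +1)
LQX@2: {A,T} ∪ {G} = {A,G,T} (union, +1)
ADELQX@2: {A,C,T} ∩ {A,G,T} = {A,T} (intersection, +0)
AD@3: {G} ∩ {G} = {G} (intersection, +0)
ADE@3: {G} ∪ {A} = {A,G} (union, +1)
LX@3: {T} ∪ {C} = {C,T} (union, +1)
LQX@3: {C,T} ∪ {A} = {A,C,T} (union, +1)
ADELQX@3: {A,G} ∩ {A,C,T} = {A} (intersection, +0)
per-site changes: [4, 3, 4, 3]; total = 14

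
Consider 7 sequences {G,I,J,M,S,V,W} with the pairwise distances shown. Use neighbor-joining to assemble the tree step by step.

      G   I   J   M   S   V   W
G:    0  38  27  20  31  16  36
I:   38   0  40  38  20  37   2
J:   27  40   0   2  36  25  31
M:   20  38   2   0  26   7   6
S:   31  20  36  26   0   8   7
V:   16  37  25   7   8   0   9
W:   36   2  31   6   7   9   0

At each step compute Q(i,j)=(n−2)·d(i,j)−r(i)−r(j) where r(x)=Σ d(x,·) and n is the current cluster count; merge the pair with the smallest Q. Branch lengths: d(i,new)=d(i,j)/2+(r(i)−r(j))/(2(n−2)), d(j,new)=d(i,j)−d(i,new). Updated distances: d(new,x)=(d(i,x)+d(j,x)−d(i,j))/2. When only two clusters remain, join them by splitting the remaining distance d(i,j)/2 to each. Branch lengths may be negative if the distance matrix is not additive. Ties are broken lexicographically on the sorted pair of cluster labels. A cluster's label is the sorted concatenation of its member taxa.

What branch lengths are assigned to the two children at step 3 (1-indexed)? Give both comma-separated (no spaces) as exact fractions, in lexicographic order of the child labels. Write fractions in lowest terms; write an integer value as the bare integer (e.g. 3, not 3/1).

1. join I+W (d=2, Q=-256) ⇒ IW; edges |I|=47/5, |W|=-37/5
  updated: d(G,IW)=36, d(IW,J)=69/2, d(IW,M)=21, d(IW,S)=25/2, d(IW,V)=22
2. join J+M (d=2, Q=-385/2) ⇒ JM; edges |J|=113/16, |M|=-81/16
  updated: d(G,JM)=45/2, d(IW,JM)=107/4, d(JM,S)=30, d(JM,V)=15
3. join IW+S (d=25/2, Q=-565/4) ⇒ ISW; edges |IW|=71/8, |S|=29/8
  updated: d(G,ISW)=109/4, d(ISW,JM)=177/8, d(ISW,V)=35/4
4. join G+JM (d=45/2, Q=-643/8) ⇒ GJM; edges |G|=409/32, |JM|=311/32
  updated: d(GJM,ISW)=215/16, d(GJM,V)=17/4
5. join GJM+ISW (d=215/16, Q=-423/16) ⇒ GIJMSW; edges |GJM|=143/32, |ISW|=287/32
  updated: d(GIJMSW,V)=-7/32
6. join GIJMSW+V (d=-7/32) ⇒ GIJMSVW; edges |GIJMSW|=-7/64, |V|=-7/64
final tree: (((G:409/32,(J:113/16,M:-81/16):311/32):143/32,((I:47/5,W:-37/5):71/8,S:29/8):287/32):-7/64,V:-7/64)
total length: 1671/32

71/8,29/8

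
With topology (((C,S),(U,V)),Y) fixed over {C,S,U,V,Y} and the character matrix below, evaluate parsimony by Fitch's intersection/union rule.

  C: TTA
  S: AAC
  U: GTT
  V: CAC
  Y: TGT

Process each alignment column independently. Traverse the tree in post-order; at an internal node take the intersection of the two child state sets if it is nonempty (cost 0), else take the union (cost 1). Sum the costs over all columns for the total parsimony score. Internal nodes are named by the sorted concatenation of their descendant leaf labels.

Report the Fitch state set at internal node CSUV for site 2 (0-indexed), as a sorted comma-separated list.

C

[col 0] CS: children C:{T}, S:{A} ∪→ {A,T}; cost 1
[col 0] UV: children U:{G}, V:{C} ∪→ {C,G}; cost 1
[col 0] CSUV: children CS:{A,T}, UV:{C,G} ∪→ {A,C,G,T}; cost 1
[col 0] CSUVY: children CSUV:{A,C,G,T}, Y:{T} ∩→ {T}; cost 0
[col 1] CS: children C:{T}, S:{A} ∪→ {A,T}; cost 1
[col 1] UV: children U:{T}, V:{A} ∪→ {A,T}; cost 1
[col 1] CSUV: children CS:{A,T}, UV:{A,T} ∩→ {A,T}; cost 0
[col 1] CSUVY: children CSUV:{A,T}, Y:{G} ∪→ {A,G,T}; cost 1
[col 2] CS: children C:{A}, S:{C} ∪→ {A,C}; cost 1
[col 2] UV: children U:{T}, V:{C} ∪→ {C,T}; cost 1
[col 2] CSUV: children CS:{A,C}, UV:{C,T} ∩→ {C}; cost 0
[col 2] CSUVY: children CSUV:{C}, Y:{T} ∪→ {C,T}; cost 1
per-site changes: [3, 3, 3]; total = 9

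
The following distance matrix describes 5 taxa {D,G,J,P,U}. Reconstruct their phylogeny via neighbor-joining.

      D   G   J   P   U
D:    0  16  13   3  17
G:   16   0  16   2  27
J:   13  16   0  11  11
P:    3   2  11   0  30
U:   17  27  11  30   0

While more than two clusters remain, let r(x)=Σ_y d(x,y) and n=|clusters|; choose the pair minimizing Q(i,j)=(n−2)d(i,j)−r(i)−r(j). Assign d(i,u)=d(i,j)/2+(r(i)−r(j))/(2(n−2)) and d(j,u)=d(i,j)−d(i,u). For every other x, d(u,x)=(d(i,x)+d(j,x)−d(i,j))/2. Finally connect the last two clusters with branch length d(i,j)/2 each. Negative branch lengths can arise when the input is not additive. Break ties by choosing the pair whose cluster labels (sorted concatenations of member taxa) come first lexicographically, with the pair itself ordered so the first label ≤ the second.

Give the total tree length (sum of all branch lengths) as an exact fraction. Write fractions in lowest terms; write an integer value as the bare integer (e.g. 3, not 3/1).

iteration 1: select J,U (d=11, Q=-103); attach at lengths (-1/6, 67/6); label the merged cluster JU
  updated: d(D,JU)=19/2, d(G,JU)=16, d(JU,P)=15
iteration 2: select D,JU (d=19/2, Q=-50); attach at lengths (7/4, 31/4); label the merged cluster DJU
  updated: d(DJU,G)=45/4, d(DJU,P)=17/4
iteration 3: select DJU,G (d=45/4, Q=-35/2); attach at lengths (27/4, 9/2); label the merged cluster DGJU
  updated: d(DGJU,P)=-5/2
iteration 4: select DGJU,P (d=-5/2); attach at lengths (-5/4, -5/4); label the merged cluster DGJPU
final tree: (((D:7/4,(J:-1/6,U:67/6):31/4):27/4,G:9/2):-5/4,P:-5/4)
total length: 117/4

117/4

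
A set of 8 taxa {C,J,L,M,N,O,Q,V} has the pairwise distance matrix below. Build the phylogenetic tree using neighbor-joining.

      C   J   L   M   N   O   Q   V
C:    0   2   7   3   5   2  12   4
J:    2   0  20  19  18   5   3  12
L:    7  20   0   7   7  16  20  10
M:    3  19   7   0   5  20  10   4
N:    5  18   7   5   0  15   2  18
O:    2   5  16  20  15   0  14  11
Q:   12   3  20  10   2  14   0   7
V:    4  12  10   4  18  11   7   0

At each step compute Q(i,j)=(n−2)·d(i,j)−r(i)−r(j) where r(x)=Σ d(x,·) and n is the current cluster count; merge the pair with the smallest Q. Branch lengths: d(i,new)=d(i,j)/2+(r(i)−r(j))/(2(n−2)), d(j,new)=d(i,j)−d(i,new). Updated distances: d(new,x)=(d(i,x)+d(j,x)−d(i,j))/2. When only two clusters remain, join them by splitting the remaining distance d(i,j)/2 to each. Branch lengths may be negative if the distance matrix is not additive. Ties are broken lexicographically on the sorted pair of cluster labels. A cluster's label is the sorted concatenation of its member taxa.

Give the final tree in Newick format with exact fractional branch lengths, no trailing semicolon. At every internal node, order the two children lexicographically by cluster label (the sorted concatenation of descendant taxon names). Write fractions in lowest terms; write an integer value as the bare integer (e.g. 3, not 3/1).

1. join J+O (d=5, Q=-132) ⇒ JO; edges |J|=13/6, |O|=17/6
  updated: d(C,JO)=-1/2, d(JO,L)=31/2, d(JO,M)=17, d(JO,N)=14, d(JO,Q)=6, d(JO,V)=9
2. join N+Q (d=2, Q=-98) ⇒ NQ; edges |N|=2/5, |Q|=8/5
  updated: d(C,NQ)=15/2, d(JO,NQ)=9, d(L,NQ)=25/2, d(M,NQ)=13/2, d(NQ,V)=23/2
3. join C+JO (d=-1/2, Q=-73) ⇒ CJO; edges |C|=-31/8, |JO|=27/8
  updated: d(CJO,L)=23/2, d(CJO,M)=41/4, d(CJO,NQ)=17/2, d(CJO,V)=27/4
4. join CJO+NQ (d=17/2, Q=-101/2) ⇒ CJNOQ; edges |CJO|=47/12, |NQ|=55/12
  updated: d(CJNOQ,L)=31/4, d(CJNOQ,M)=33/8, d(CJNOQ,V)=39/8
5. join CJNOQ+L (d=31/4, Q=-26) ⇒ CJLNOQ; edges |CJNOQ|=15/8, |L|=47/8
  updated: d(CJLNOQ,M)=27/16, d(CJLNOQ,V)=57/16
6. join CJLNOQ+M (d=27/16, Q=-37/4) ⇒ CJLMNOQ; edges |CJLNOQ|=5/8, |M|=17/16
  updated: d(CJLMNOQ,V)=47/16
7. join CJLMNOQ+V (d=47/16) ⇒ CJLMNOQV; edges |CJLMNOQ|=47/32, |V|=47/32
final tree: (((((C:-31/8,(J:13/6,O:17/6):27/8):47/12,(N:2/5,Q:8/5):55/12):15/8,L:47/8):5/8,M:17/16):47/32,V:47/32)
total length: 219/8

(((((C:-31/8,(J:13/6,O:17/6):27/8):47/12,(N:2/5,Q:8/5):55/12):15/8,L:47/8):5/8,M:17/16):47/32,V:47/32)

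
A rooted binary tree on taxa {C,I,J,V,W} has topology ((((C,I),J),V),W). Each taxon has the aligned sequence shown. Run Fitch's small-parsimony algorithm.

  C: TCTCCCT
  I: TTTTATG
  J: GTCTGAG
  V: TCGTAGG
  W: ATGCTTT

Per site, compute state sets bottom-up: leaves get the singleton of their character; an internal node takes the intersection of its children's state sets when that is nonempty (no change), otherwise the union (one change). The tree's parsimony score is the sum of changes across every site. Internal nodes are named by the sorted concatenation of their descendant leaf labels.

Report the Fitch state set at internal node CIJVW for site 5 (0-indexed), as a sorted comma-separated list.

CI@0: {T} ∩ {T} = {T} (intersection, +0)
CIJ@0: {T} ∪ {G} = {G,T} (union, +1)
CIJV@0: {G,T} ∩ {T} = {T} (intersection, +0)
CIJVW@0: {T} ∪ {A} = {A,T} (union, +1)
CI@1: {C} ∪ {T} = {C,T} (union, +1)
CIJ@1: {C,T} ∩ {T} = {T} (intersection, +0)
CIJV@1: {T} ∪ {C} = {C,T} (union, +1)
CIJVW@1: {C,T} ∩ {T} = {T} (intersection, +0)
CI@2: {T} ∩ {T} = {T} (intersection, +0)
CIJ@2: {T} ∪ {C} = {C,T} (union, +1)
CIJV@2: {C,T} ∪ {G} = {C,G,T} (union, +1)
CIJVW@2: {C,G,T} ∩ {G} = {G} (intersection, +0)
CI@3: {C} ∪ {T} = {C,T} (union, +1)
CIJ@3: {C,T} ∩ {T} = {T} (intersection, +0)
CIJV@3: {T} ∩ {T} = {T} (intersection, +0)
CIJVW@3: {T} ∪ {C} = {C,T} (union, +1)
CI@4: {C} ∪ {A} = {A,C} (union, +1)
CIJ@4: {A,C} ∪ {G} = {A,C,G} (union, +1)
CIJV@4: {A,C,G} ∩ {A} = {A} (intersection, +0)
CIJVW@4: {A} ∪ {T} = {A,T} (union, +1)
CI@5: {C} ∪ {T} = {C,T} (union, +1)
CIJ@5: {C,T} ∪ {A} = {A,C,T} (union, +1)
CIJV@5: {A,C,T} ∪ {G} = {A,C,G,T} (union, +1)
CIJVW@5: {A,C,G,T} ∩ {T} = {T} (intersection, +0)
CI@6: {T} ∪ {G} = {G,T} (union, +1)
CIJ@6: {G,T} ∩ {G} = {G} (intersection, +0)
CIJV@6: {G} ∩ {G} = {G} (intersection, +0)
CIJVW@6: {G} ∪ {T} = {G,T} (union, +1)
per-site changes: [2, 2, 2, 2, 3, 3, 2]; total = 16

T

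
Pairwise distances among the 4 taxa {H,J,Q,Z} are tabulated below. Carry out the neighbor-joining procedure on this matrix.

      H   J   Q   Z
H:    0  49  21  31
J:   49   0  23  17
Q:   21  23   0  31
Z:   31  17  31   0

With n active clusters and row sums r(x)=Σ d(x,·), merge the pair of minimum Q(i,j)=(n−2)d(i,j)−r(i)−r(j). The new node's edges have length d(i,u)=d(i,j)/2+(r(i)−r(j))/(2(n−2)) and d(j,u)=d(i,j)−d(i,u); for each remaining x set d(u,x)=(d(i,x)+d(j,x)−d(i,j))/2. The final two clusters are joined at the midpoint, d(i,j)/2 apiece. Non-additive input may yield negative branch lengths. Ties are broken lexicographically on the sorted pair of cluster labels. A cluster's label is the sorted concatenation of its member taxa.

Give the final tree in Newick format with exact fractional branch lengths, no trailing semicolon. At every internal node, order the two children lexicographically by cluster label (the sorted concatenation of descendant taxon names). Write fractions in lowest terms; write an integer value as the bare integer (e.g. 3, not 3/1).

(((H:17,Q:4):29/2,J:11):3,Z:3)

iteration 1: select H,Q (d=21, Q=-134); attach at lengths (17, 4); label the merged cluster HQ
  updated: d(HQ,J)=51/2, d(HQ,Z)=41/2
iteration 2: select HQ,J (d=51/2, Q=-63); attach at lengths (29/2, 11); label the merged cluster HJQ
  updated: d(HJQ,Z)=6
iteration 3: select HJQ,Z (d=6); attach at lengths (3, 3); label the merged cluster HJQZ
final tree: (((H:17,Q:4):29/2,J:11):3,Z:3)
total length: 105/2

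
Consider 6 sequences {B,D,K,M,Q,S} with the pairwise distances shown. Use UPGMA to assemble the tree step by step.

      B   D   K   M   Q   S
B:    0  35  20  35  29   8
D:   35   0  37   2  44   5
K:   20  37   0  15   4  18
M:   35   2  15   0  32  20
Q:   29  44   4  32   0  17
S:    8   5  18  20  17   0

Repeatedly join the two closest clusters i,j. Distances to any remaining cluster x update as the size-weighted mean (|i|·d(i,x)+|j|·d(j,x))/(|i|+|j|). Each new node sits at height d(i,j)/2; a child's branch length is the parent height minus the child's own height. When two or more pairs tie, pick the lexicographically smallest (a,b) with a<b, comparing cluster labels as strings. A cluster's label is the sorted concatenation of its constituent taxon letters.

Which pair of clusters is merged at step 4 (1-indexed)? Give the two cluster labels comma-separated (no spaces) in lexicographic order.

BS,KQ

1. join D+M (d=2) ⇒ DM; edges |D|=1, |M|=1
  updated: d(B,DM)=35, d(DM,K)=26, d(DM,Q)=38, d(DM,S)=25/2
2. join K+Q (d=4) ⇒ KQ; edges |K|=2, |Q|=2
  updated: d(B,KQ)=49/2, d(DM,KQ)=32, d(KQ,S)=35/2
3. join B+S (d=8) ⇒ BS; edges |B|=4, |S|=4
  updated: d(BS,DM)=95/4, d(BS,KQ)=21
4. join BS+KQ (d=21) ⇒ BKQS; edges |BS|=13/2, |KQ|=17/2
  updated: d(BKQS,DM)=223/8
5. join BKQS+DM (d=223/8) ⇒ BDKMQS; edges |BKQS|=55/16, |DM|=207/16
final tree: (((B:4,S:4):13/2,(K:2,Q:2):17/2):55/16,(D:1,M:1):207/16)
total length: 363/8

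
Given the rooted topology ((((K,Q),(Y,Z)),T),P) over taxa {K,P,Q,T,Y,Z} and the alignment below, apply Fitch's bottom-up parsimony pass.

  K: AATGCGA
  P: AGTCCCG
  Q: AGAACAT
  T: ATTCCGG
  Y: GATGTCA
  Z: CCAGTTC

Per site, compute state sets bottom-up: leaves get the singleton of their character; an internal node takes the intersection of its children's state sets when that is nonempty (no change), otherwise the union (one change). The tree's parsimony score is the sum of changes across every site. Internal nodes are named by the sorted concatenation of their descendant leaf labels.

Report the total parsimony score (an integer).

KQ@0: {A} ∩ {A} = {A} (intersection, +0)
YZ@0: {G} ∪ {C} = {C,G} (union, +1)
KQYZ@0: {A} ∪ {C,G} = {A,C,G} (union, +1)
KQTYZ@0: {A,C,G} ∩ {A} = {A} (intersection, +0)
KPQTYZ@0: {A} ∩ {A} = {A} (intersection, +0)
KQ@1: {A} ∪ {G} = {A,G} (union, +1)
YZ@1: {A} ∪ {C} = {A,C} (union, +1)
KQYZ@1: {A,G} ∩ {A,C} = {A} (intersection, +0)
KQTYZ@1: {A} ∪ {T} = {A,T} (union, +1)
KPQTYZ@1: {A,T} ∪ {G} = {A,G,T} (union, +1)
KQ@2: {T} ∪ {A} = {A,T} (union, +1)
YZ@2: {T} ∪ {A} = {A,T} (union, +1)
KQYZ@2: {A,T} ∩ {A,T} = {A,T} (intersection, +0)
KQTYZ@2: {A,T} ∩ {T} = {T} (intersection, +0)
KPQTYZ@2: {T} ∩ {T} = {T} (intersection, +0)
KQ@3: {G} ∪ {A} = {A,G} (union, +1)
YZ@3: {G} ∩ {G} = {G} (intersection, +0)
KQYZ@3: {A,G} ∩ {G} = {G} (intersection, +0)
KQTYZ@3: {G} ∪ {C} = {C,G} (union, +1)
KPQTYZ@3: {C,G} ∩ {C} = {C} (intersection, +0)
KQ@4: {C} ∩ {C} = {C} (intersection, +0)
YZ@4: {T} ∩ {T} = {T} (intersection, +0)
KQYZ@4: {C} ∪ {T} = {C,T} (union, +1)
KQTYZ@4: {C,T} ∩ {C} = {C} (intersection, +0)
KPQTYZ@4: {C} ∩ {C} = {C} (intersection, +0)
KQ@5: {G} ∪ {A} = {A,G} (union, +1)
YZ@5: {C} ∪ {T} = {C,T} (union, +1)
KQYZ@5: {A,G} ∪ {C,T} = {A,C,G,T} (union, +1)
KQTYZ@5: {A,C,G,T} ∩ {G} = {G} (intersection, +0)
KPQTYZ@5: {G} ∪ {C} = {C,G} (union, +1)
KQ@6: {A} ∪ {T} = {A,T} (union, +1)
YZ@6: {A} ∪ {C} = {A,C} (union, +1)
KQYZ@6: {A,T} ∩ {A,C} = {A} (intersection, +0)
KQTYZ@6: {A} ∪ {G} = {A,G} (union, +1)
KPQTYZ@6: {A,G} ∩ {G} = {G} (intersection, +0)
per-site changes: [2, 4, 2, 2, 1, 4, 3]; total = 18

18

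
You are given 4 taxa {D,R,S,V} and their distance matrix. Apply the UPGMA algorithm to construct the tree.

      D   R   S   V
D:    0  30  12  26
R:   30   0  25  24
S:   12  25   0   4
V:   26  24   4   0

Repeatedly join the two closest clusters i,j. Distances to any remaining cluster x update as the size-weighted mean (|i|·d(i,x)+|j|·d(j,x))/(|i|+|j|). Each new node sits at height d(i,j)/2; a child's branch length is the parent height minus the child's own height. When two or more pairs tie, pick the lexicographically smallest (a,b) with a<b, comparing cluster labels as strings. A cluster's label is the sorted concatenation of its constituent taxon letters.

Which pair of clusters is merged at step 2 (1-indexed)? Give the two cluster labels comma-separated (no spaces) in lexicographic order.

D,SV

1. join S+V (d=4) ⇒ SV; edges |S|=2, |V|=2
  updated: d(D,SV)=19, d(R,SV)=49/2
2. join D+SV (d=19) ⇒ DSV; edges |D|=19/2, |SV|=15/2
  updated: d(DSV,R)=79/3
3. join DSV+R (d=79/3) ⇒ DRSV; edges |DSV|=11/3, |R|=79/6
final tree: ((D:19/2,(S:2,V:2):15/2):11/3,R:79/6)
total length: 227/6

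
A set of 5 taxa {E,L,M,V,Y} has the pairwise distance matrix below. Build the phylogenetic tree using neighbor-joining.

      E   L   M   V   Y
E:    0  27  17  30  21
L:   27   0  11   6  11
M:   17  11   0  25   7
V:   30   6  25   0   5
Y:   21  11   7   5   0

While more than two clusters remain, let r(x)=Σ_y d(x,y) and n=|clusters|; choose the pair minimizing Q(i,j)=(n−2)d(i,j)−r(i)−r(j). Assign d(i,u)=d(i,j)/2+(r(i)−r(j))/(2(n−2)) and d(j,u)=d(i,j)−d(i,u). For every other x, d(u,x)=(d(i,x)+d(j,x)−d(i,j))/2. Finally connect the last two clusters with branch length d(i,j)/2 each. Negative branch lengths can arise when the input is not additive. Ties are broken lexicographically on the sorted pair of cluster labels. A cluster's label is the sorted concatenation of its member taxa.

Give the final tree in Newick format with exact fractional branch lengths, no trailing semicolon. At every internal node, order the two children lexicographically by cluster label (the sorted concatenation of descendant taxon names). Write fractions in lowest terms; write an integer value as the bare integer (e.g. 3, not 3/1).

iteration 1: select E,M (d=17, Q=-104); attach at lengths (43/3, 8/3); label the merged cluster EM
  updated: d(EM,L)=21/2, d(EM,V)=19, d(EM,Y)=11/2
iteration 2: select EM,Y (d=11/2, Q=-91/2); attach at lengths (49/8, -5/8); label the merged cluster EMY
  updated: d(EMY,L)=8, d(EMY,V)=37/4
iteration 3: select EMY,L (d=8, Q=-93/4); attach at lengths (45/8, 19/8); label the merged cluster ELMY
  updated: d(ELMY,V)=29/8
iteration 4: select ELMY,V (d=29/8); attach at lengths (29/16, 29/16); label the merged cluster ELMVY
final tree: ((((E:43/3,M:8/3):49/8,Y:-5/8):45/8,L:19/8):29/16,V:29/16)
total length: 273/8

((((E:43/3,M:8/3):49/8,Y:-5/8):45/8,L:19/8):29/16,V:29/16)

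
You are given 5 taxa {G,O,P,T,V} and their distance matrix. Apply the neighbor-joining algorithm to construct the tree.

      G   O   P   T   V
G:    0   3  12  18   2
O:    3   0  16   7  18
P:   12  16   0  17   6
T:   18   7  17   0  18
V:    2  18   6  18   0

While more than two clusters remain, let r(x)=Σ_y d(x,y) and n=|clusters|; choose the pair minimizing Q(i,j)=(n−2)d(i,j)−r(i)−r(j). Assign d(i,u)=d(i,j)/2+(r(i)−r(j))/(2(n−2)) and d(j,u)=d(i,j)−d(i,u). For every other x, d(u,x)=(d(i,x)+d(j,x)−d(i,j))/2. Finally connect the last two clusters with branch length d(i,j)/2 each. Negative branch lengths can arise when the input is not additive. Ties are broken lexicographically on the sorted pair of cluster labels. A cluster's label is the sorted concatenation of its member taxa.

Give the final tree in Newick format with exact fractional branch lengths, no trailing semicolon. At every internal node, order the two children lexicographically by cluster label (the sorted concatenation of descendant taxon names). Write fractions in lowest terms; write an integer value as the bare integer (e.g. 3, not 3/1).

(((G:1/8,(O:5/6,T:37/6):55/8):31/8,P:41/8):7/16,V:7/16)

1. join O+T (d=7, Q=-83) ⇒ OT; edges |O|=5/6, |T|=37/6
  updated: d(G,OT)=7, d(OT,P)=13, d(OT,V)=29/2
2. join G+OT (d=7, Q=-83/2) ⇒ GOT; edges |G|=1/8, |OT|=55/8
  updated: d(GOT,P)=9, d(GOT,V)=19/4
3. join GOT+P (d=9, Q=-79/4) ⇒ GOPT; edges |GOT|=31/8, |P|=41/8
  updated: d(GOPT,V)=7/8
4. join GOPT+V (d=7/8) ⇒ GOPTV; edges |GOPT|=7/16, |V|=7/16
final tree: (((G:1/8,(O:5/6,T:37/6):55/8):31/8,P:41/8):7/16,V:7/16)
total length: 191/8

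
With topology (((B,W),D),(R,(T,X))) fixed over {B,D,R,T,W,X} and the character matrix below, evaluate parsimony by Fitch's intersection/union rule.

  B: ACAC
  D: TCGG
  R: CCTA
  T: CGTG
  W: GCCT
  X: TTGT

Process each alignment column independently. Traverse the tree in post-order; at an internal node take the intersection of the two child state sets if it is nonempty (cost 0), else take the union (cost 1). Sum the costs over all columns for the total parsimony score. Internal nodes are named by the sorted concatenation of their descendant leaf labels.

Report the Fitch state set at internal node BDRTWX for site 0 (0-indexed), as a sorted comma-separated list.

A,C,G,T

BW@0: {A} ∪ {G} = {A,G} (union, +1)
BDW@0: {A,G} ∪ {T} = {A,G,T} (union, +1)
TX@0: {C} ∪ {T} = {C,T} (union, +1)
RTX@0: {C} ∩ {C,T} = {C} (intersection, +0)
BDRTWX@0: {A,G,T} ∪ {C} = {A,C,G,T} (union, +1)
BW@1: {C} ∩ {C} = {C} (intersection, +0)
BDW@1: {C} ∩ {C} = {C} (intersection, +0)
TX@1: {G} ∪ {T} = {G,T} (union, +1)
RTX@1: {C} ∪ {G,T} = {C,G,T} (union, +1)
BDRTWX@1: {C} ∩ {C,G,T} = {C} (intersection, +0)
BW@2: {A} ∪ {C} = {A,C} (union, +1)
BDW@2: {A,C} ∪ {G} = {A,C,G} (union, +1)
TX@2: {T} ∪ {G} = {G,T} (union, +1)
RTX@2: {T} ∩ {G,T} = {T} (intersection, +0)
BDRTWX@2: {A,C,G} ∪ {T} = {A,C,G,T} (union, +1)
BW@3: {C} ∪ {T} = {C,T} (union, +1)
BDW@3: {C,T} ∪ {G} = {C,G,T} (union, +1)
TX@3: {G} ∪ {T} = {G,T} (union, +1)
RTX@3: {A} ∪ {G,T} = {A,G,T} (union, +1)
BDRTWX@3: {C,G,T} ∩ {A,G,T} = {G,T} (intersection, +0)
per-site changes: [4, 2, 4, 4]; total = 14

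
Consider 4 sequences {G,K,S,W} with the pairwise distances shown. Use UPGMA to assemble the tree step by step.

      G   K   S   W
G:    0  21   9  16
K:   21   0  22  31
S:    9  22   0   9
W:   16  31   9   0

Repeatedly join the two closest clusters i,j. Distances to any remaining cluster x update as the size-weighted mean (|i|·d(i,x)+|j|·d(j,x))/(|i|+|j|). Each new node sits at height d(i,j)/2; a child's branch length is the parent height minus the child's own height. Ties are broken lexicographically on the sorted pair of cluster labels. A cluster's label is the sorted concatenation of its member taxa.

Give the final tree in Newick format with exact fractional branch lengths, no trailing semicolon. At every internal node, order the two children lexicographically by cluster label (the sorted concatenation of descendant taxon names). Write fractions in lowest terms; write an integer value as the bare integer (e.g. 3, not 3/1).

(((G:9/2,S:9/2):7/4,W:25/4):73/12,K:37/3)

iteration 1: select G,S (d=9); attach at lengths (9/2, 9/2); label the merged cluster GS
  updated: d(GS,K)=43/2, d(GS,W)=25/2
iteration 2: select GS,W (d=25/2); attach at lengths (7/4, 25/4); label the merged cluster GSW
  updated: d(GSW,K)=74/3
iteration 3: select GSW,K (d=74/3); attach at lengths (73/12, 37/3); label the merged cluster GKSW
final tree: (((G:9/2,S:9/2):7/4,W:25/4):73/12,K:37/3)
total length: 425/12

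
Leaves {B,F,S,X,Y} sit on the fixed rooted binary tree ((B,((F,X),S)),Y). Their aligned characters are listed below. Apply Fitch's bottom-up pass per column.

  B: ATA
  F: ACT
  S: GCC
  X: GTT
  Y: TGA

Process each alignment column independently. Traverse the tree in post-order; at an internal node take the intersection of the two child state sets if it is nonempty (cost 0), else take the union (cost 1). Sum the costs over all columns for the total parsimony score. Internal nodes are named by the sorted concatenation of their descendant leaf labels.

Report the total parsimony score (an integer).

site 0, node FX: F={A} ∪ X={G} → {A,G} (+1)
site 0, node FSX: FX={A,G} ∩ S={G} → {G} (+0)
site 0, node BFSX: B={A} ∪ FSX={G} → {A,G} (+1)
site 0, node BFSXY: BFSX={A,G} ∪ Y={T} → {A,G,T} (+1)
site 1, node FX: F={C} ∪ X={T} → {C,T} (+1)
site 1, node FSX: FX={C,T} ∩ S={C} → {C} (+0)
site 1, node BFSX: B={T} ∪ FSX={C} → {C,T} (+1)
site 1, node BFSXY: BFSX={C,T} ∪ Y={G} → {C,G,T} (+1)
site 2, node FX: F={T} ∩ X={T} → {T} (+0)
site 2, node FSX: FX={T} ∪ S={C} → {C,T} (+1)
site 2, node BFSX: B={A} ∪ FSX={C,T} → {A,C,T} (+1)
site 2, node BFSXY: BFSX={A,C,T} ∩ Y={A} → {A} (+0)
per-site changes: [3, 3, 2]; total = 8

8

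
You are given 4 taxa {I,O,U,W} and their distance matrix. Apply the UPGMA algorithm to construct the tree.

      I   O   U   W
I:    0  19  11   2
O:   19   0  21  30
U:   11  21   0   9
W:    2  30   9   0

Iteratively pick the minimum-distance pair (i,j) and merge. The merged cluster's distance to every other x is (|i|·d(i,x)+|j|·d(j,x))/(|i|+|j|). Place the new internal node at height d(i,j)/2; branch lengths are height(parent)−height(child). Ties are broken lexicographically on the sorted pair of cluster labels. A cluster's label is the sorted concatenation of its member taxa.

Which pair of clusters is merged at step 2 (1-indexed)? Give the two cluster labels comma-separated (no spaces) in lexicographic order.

IW,U

step 1: merge (I,W) at d=2; branch lengths I→1, W→1; new cluster IW
  updated: d(IW,O)=49/2, d(IW,U)=10
step 2: merge (IW,U) at d=10; branch lengths IW→4, U→5; new cluster IUW
  updated: d(IUW,O)=70/3
step 3: merge (IUW,O) at d=70/3; branch lengths IUW→20/3, O→35/3; new cluster IOUW
final tree: (((I:1,W:1):4,U:5):20/3,O:35/3)
total length: 88/3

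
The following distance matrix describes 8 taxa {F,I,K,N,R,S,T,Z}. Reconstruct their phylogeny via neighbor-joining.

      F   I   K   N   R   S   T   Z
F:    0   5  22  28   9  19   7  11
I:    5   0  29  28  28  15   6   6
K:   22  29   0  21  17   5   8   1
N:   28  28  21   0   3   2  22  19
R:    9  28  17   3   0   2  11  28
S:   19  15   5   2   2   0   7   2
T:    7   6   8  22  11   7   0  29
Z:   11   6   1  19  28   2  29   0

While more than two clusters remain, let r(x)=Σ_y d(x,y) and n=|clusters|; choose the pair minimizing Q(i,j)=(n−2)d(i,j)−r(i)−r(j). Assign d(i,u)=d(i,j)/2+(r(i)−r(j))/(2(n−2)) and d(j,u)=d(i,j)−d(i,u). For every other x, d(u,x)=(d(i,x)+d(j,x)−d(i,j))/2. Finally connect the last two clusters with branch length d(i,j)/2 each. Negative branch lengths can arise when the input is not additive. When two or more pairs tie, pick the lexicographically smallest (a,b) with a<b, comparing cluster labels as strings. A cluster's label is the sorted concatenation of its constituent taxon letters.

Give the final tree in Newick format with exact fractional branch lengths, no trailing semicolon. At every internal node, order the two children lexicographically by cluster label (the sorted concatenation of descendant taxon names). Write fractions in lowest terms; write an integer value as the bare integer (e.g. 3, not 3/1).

(((F:73/32,I:87/32):79/32,((K:33/20,Z:-13/20):277/48,((N:43/12,R:-7/12):143/32,S:-127/32):245/48):237/32):49/64,T:49/64)

iteration 1: select N,R (d=3, Q=-203); attach at lengths (43/12, -7/12); label the merged cluster NR
  updated: d(F,NR)=17, d(I,NR)=53/2, d(K,NR)=35/2, d(NR,S)=1/2, d(NR,T)=15, d(NR,Z)=22
iteration 2: select K,Z (d=1, Q=-297/2); attach at lengths (33/20, -13/20); label the merged cluster KZ
  updated: d(F,KZ)=16, d(I,KZ)=17, d(KZ,NR)=77/4, d(KZ,S)=3, d(KZ,T)=18
iteration 3: select NR,S (d=1/2, Q=-483/4); attach at lengths (143/32, -127/32); label the merged cluster NRS
  updated: d(F,NRS)=71/4, d(I,NRS)=41/2, d(KZ,NRS)=87/8, d(NRS,T)=43/4
iteration 4: select KZ,NRS (d=87/8, Q=-713/8); attach at lengths (277/48, 245/48); label the merged cluster KNRSZ
  updated: d(F,KNRSZ)=183/16, d(I,KNRSZ)=213/16, d(KNRSZ,T)=143/16
iteration 5: select F,I (d=5, Q=-151/4); attach at lengths (73/32, 87/32); label the merged cluster FI
  updated: d(FI,KNRSZ)=79/8, d(FI,T)=4
iteration 6: select FI,KNRSZ (d=79/8, Q=-365/16); attach at lengths (79/32, 237/32); label the merged cluster FIKNRSZ
  updated: d(FIKNRSZ,T)=49/32
iteration 7: select FIKNRSZ,T (d=49/32); attach at lengths (49/64, 49/64); label the merged cluster FIKNRSTZ
final tree: (((F:73/32,I:87/32):79/32,((K:33/20,Z:-13/20):277/48,((N:43/12,R:-7/12):143/32,S:-127/32):245/48):237/32):49/64,T:49/64)
total length: 1017/32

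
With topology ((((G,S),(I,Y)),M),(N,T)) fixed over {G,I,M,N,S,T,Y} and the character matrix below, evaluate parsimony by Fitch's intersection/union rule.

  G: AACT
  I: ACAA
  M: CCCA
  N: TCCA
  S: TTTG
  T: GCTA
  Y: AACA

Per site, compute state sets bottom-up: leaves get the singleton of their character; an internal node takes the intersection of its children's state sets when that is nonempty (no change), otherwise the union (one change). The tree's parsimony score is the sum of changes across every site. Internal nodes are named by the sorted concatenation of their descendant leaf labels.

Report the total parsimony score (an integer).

[col 0] GS: children G:{A}, S:{T} ∪→ {A,T}; cost 1
[col 0] IY: children I:{A}, Y:{A} ∩→ {A}; cost 0
[col 0] GISY: children GS:{A,T}, IY:{A} ∩→ {A}; cost 0
[col 0] GIMSY: children GISY:{A}, M:{C} ∪→ {A,C}; cost 1
[col 0] NT: children N:{T}, T:{G} ∪→ {G,T}; cost 1
[col 0] GIMNSTY: children GIMSY:{A,C}, NT:{G,T} ∪→ {A,C,G,T}; cost 1
[col 1] GS: children G:{A}, S:{T} ∪→ {A,T}; cost 1
[col 1] IY: children I:{C}, Y:{A} ∪→ {A,C}; cost 1
[col 1] GISY: children GS:{A,T}, IY:{A,C} ∩→ {A}; cost 0
[col 1] GIMSY: children GISY:{A}, M:{C} ∪→ {A,C}; cost 1
[col 1] NT: children N:{C}, T:{C} ∩→ {C}; cost 0
[col 1] GIMNSTY: children GIMSY:{A,C}, NT:{C} ∩→ {C}; cost 0
[col 2] GS: children G:{C}, S:{T} ∪→ {C,T}; cost 1
[col 2] IY: children I:{A}, Y:{C} ∪→ {A,C}; cost 1
[col 2] GISY: children GS:{C,T}, IY:{A,C} ∩→ {C}; cost 0
[col 2] GIMSY: children GISY:{C}, M:{C} ∩→ {C}; cost 0
[col 2] NT: children N:{C}, T:{T} ∪→ {C,T}; cost 1
[col 2] GIMNSTY: children GIMSY:{C}, NT:{C,T} ∩→ {C}; cost 0
[col 3] GS: children G:{T}, S:{G} ∪→ {G,T}; cost 1
[col 3] IY: children I:{A}, Y:{A} ∩→ {A}; cost 0
[col 3] GISY: children GS:{G,T}, IY:{A} ∪→ {A,G,T}; cost 1
[col 3] GIMSY: children GISY:{A,G,T}, M:{A} ∩→ {A}; cost 0
[col 3] NT: children N:{A}, T:{A} ∩→ {A}; cost 0
[col 3] GIMNSTY: children GIMSY:{A}, NT:{A} ∩→ {A}; cost 0
per-site changes: [4, 3, 3, 2]; total = 12

12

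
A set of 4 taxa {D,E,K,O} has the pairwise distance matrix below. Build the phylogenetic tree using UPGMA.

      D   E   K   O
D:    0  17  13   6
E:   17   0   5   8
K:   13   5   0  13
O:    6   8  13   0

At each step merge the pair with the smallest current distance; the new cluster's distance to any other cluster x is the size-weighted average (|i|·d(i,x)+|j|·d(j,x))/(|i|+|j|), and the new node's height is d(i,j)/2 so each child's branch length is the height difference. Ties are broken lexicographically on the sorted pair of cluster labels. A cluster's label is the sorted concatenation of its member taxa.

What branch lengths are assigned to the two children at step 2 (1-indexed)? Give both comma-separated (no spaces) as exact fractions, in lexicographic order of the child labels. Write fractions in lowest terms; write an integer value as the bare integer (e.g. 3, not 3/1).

iteration 1: select E,K (d=5); attach at lengths (5/2, 5/2); label the merged cluster EK
  updated: d(D,EK)=15, d(EK,O)=21/2
iteration 2: select D,O (d=6); attach at lengths (3, 3); label the merged cluster DO
  updated: d(DO,EK)=51/4
iteration 3: select DO,EK (d=51/4); attach at lengths (27/8, 31/8); label the merged cluster DEKO
final tree: ((D:3,O:3):27/8,(E:5/2,K:5/2):31/8)
total length: 73/4

3,3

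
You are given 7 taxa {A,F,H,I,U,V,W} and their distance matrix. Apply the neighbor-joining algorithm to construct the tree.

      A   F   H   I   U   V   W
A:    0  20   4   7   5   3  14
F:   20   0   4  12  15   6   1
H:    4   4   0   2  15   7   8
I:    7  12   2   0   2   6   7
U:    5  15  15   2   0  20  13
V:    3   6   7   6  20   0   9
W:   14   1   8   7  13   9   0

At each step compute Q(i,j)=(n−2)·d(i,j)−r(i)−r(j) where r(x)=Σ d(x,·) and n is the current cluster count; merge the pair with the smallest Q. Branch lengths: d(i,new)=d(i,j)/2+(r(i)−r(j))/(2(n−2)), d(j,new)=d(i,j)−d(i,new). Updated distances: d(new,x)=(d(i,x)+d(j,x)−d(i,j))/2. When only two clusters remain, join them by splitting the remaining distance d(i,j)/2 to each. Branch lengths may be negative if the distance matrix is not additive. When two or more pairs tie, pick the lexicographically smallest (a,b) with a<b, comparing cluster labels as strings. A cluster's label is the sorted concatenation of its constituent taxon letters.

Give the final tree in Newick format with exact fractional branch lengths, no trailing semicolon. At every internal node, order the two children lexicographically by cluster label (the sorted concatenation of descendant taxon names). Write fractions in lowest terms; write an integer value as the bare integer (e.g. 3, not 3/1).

((((A:17/12,V:19/12):21/8,(I:-43/16,U:75/16):35/8):7/4,(F:11/10,W:-1/10):5):1/4,H:1/4)

1. join F+W (d=1, Q=-105) ⇒ FW; edges |F|=11/10, |W|=-1/10
  updated: d(A,FW)=33/2, d(FW,H)=11/2, d(FW,I)=9, d(FW,U)=27/2, d(FW,V)=7
2. join I+U (d=2, Q=-147/2) ⇒ IU; edges |I|=-43/16, |U|=75/16
  updated: d(A,IU)=5, d(FW,IU)=41/4, d(H,IU)=15/2, d(IU,V)=12
3. join A+V (d=3, Q=-97/2) ⇒ AV; edges |A|=17/12, |V|=19/12
  updated: d(AV,FW)=41/4, d(AV,H)=4, d(AV,IU)=7
4. join AV+IU (d=7, Q=-32) ⇒ AIUV; edges |AV|=21/8, |IU|=35/8
  updated: d(AIUV,FW)=27/4, d(AIUV,H)=9/4
5. join AIUV+FW (d=27/4, Q=-29/2) ⇒ AFIUVW; edges |AIUV|=7/4, |FW|=5
  updated: d(AFIUVW,H)=1/2
6. join AFIUVW+H (d=1/2) ⇒ AFHIUVW; edges |AFIUVW|=1/4, |H|=1/4
final tree: ((((A:17/12,V:19/12):21/8,(I:-43/16,U:75/16):35/8):7/4,(F:11/10,W:-1/10):5):1/4,H:1/4)
total length: 81/4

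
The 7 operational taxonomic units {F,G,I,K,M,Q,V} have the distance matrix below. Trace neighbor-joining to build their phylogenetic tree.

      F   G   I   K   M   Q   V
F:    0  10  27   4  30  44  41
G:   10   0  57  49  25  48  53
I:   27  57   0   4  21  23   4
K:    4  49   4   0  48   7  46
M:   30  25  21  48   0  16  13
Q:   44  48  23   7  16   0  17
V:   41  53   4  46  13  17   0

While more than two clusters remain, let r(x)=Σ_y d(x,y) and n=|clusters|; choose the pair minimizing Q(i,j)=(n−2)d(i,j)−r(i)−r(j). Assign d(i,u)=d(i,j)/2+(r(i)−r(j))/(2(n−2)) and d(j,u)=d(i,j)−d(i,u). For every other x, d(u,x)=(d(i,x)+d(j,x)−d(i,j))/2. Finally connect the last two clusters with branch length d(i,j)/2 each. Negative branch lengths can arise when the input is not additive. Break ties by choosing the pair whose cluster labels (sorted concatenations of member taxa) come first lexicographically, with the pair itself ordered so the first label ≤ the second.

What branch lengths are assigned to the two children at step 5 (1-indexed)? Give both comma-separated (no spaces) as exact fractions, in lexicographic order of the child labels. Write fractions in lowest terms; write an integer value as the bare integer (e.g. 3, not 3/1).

43/8,27/4

step 1: merge (F,G) at d=10, Q=-348; branch lengths F→-18/5, G→68/5; new cluster FG
  updated: d(FG,I)=37, d(FG,K)=43/2, d(FG,M)=45/2, d(FG,Q)=41, d(FG,V)=42
step 2: merge (FG,K) at d=43/2, Q=-409/2; branch lengths FG→247/16, K→97/16; new cluster FGK
  updated: d(FGK,I)=39/4, d(FGK,M)=49/2, d(FGK,Q)=53/4, d(FGK,V)=133/4
step 3: merge (I,V) at d=4, Q=-113; branch lengths I→5/12, V→43/12; new cluster IV
  updated: d(FGK,IV)=39/2, d(IV,M)=15, d(IV,Q)=18
step 4: merge (FGK,Q) at d=53/4, Q=-78; branch lengths FGK→73/8, Q→33/8; new cluster FGKQ
  updated: d(FGKQ,IV)=97/8, d(FGKQ,M)=109/8
step 5: merge (FGKQ,IV) at d=97/8, Q=-163/4; branch lengths FGKQ→43/8, IV→27/4; new cluster FGIKQV
  updated: d(FGIKQV,M)=33/4
step 6: merge (FGIKQV,M) at d=33/4; branch lengths FGIKQV→33/8, M→33/8; new cluster FGIKMQV
final tree: (((((F:-18/5,G:68/5):247/16,K:97/16):73/8,Q:33/8):43/8,(I:5/12,V:43/12):27/4):33/8,M:33/8)
total length: 553/8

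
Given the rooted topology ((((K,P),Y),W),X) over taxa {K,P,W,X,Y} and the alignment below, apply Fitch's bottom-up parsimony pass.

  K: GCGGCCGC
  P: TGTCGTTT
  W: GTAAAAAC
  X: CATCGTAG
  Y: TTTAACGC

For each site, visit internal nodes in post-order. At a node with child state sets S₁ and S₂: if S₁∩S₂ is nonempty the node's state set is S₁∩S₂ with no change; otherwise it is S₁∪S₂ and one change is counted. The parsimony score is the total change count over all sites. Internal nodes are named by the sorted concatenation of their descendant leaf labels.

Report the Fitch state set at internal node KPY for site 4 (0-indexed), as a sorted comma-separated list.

A,C,G

site 0, node KP: K={G} ∪ P={T} → {G,T} (+1)
site 0, node KPY: KP={G,T} ∩ Y={T} → {T} (+0)
site 0, node KPWY: KPY={T} ∪ W={G} → {G,T} (+1)
site 0, node KPWXY: KPWY={G,T} ∪ X={C} → {C,G,T} (+1)
site 1, node KP: K={C} ∪ P={G} → {C,G} (+1)
site 1, node KPY: KP={C,G} ∪ Y={T} → {C,G,T} (+1)
site 1, node KPWY: KPY={C,G,T} ∩ W={T} → {T} (+0)
site 1, node KPWXY: KPWY={T} ∪ X={A} → {A,T} (+1)
site 2, node KP: K={G} ∪ P={T} → {G,T} (+1)
site 2, node KPY: KP={G,T} ∩ Y={T} → {T} (+0)
site 2, node KPWY: KPY={T} ∪ W={A} → {A,T} (+1)
site 2, node KPWXY: KPWY={A,T} ∩ X={T} → {T} (+0)
site 3, node KP: K={G} ∪ P={C} → {C,G} (+1)
site 3, node KPY: KP={C,G} ∪ Y={A} → {A,C,G} (+1)
site 3, node KPWY: KPY={A,C,G} ∩ W={A} → {A} (+0)
site 3, node KPWXY: KPWY={A} ∪ X={C} → {A,C} (+1)
site 4, node KP: K={C} ∪ P={G} → {C,G} (+1)
site 4, node KPY: KP={C,G} ∪ Y={A} → {A,C,G} (+1)
site 4, node KPWY: KPY={A,C,G} ∩ W={A} → {A} (+0)
site 4, node KPWXY: KPWY={A} ∪ X={G} → {A,G} (+1)
site 5, node KP: K={C} ∪ P={T} → {C,T} (+1)
site 5, node KPY: KP={C,T} ∩ Y={C} → {C} (+0)
site 5, node KPWY: KPY={C} ∪ W={A} → {A,C} (+1)
site 5, node KPWXY: KPWY={A,C} ∪ X={T} → {A,C,T} (+1)
site 6, node KP: K={G} ∪ P={T} → {G,T} (+1)
site 6, node KPY: KP={G,T} ∩ Y={G} → {G} (+0)
site 6, node KPWY: KPY={G} ∪ W={A} → {A,G} (+1)
site 6, node KPWXY: KPWY={A,G} ∩ X={A} → {A} (+0)
site 7, node KP: K={C} ∪ P={T} → {C,T} (+1)
site 7, node KPY: KP={C,T} ∩ Y={C} → {C} (+0)
site 7, node KPWY: KPY={C} ∩ W={C} → {C} (+0)
site 7, node KPWXY: KPWY={C} ∪ X={G} → {C,G} (+1)
per-site changes: [3, 3, 2, 3, 3, 3, 2, 2]; total = 21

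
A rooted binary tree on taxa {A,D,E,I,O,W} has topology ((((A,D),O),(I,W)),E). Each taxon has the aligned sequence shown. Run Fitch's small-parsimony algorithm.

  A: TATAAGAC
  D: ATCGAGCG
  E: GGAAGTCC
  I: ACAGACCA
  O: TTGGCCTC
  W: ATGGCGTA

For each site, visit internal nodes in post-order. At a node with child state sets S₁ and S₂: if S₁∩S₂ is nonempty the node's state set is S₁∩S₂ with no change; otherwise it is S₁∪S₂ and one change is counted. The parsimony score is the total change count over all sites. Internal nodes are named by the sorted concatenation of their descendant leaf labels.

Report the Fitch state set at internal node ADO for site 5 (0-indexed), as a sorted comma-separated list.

[col 0] AD: children A:{T}, D:{A} ∪→ {A,T}; cost 1
[col 0] ADO: children AD:{A,T}, O:{T} ∩→ {T}; cost 0
[col 0] IW: children I:{A}, W:{A} ∩→ {A}; cost 0
[col 0] ADIOW: children ADO:{T}, IW:{A} ∪→ {A,T}; cost 1
[col 0] ADEIOW: children ADIOW:{A,T}, E:{G} ∪→ {A,G,T}; cost 1
[col 1] AD: children A:{A}, D:{T} ∪→ {A,T}; cost 1
[col 1] ADO: children AD:{A,T}, O:{T} ∩→ {T}; cost 0
[col 1] IW: children I:{C}, W:{T} ∪→ {C,T}; cost 1
[col 1] ADIOW: children ADO:{T}, IW:{C,T} ∩→ {T}; cost 0
[col 1] ADEIOW: children ADIOW:{T}, E:{G} ∪→ {G,T}; cost 1
[col 2] AD: children A:{T}, D:{C} ∪→ {C,T}; cost 1
[col 2] ADO: children AD:{C,T}, O:{G} ∪→ {C,G,T}; cost 1
[col 2] IW: children I:{A}, W:{G} ∪→ {A,G}; cost 1
[col 2] ADIOW: children ADO:{C,G,T}, IW:{A,G} ∩→ {G}; cost 0
[col 2] ADEIOW: children ADIOW:{G}, E:{A} ∪→ {A,G}; cost 1
[col 3] AD: children A:{A}, D:{G} ∪→ {A,G}; cost 1
[col 3] ADO: children AD:{A,G}, O:{G} ∩→ {G}; cost 0
[col 3] IW: children I:{G}, W:{G} ∩→ {G}; cost 0
[col 3] ADIOW: children ADO:{G}, IW:{G} ∩→ {G}; cost 0
[col 3] ADEIOW: children ADIOW:{G}, E:{A} ∪→ {A,G}; cost 1
[col 4] AD: children A:{A}, D:{A} ∩→ {A}; cost 0
[col 4] ADO: children AD:{A}, O:{C} ∪→ {A,C}; cost 1
[col 4] IW: children I:{A}, W:{C} ∪→ {A,C}; cost 1
[col 4] ADIOW: children ADO:{A,C}, IW:{A,C} ∩→ {A,C}; cost 0
[col 4] ADEIOW: children ADIOW:{A,C}, E:{G} ∪→ {A,C,G}; cost 1
[col 5] AD: children A:{G}, D:{G} ∩→ {G}; cost 0
[col 5] ADO: children AD:{G}, O:{C} ∪→ {C,G}; cost 1
[col 5] IW: children I:{C}, W:{G} ∪→ {C,G}; cost 1
[col 5] ADIOW: children ADO:{C,G}, IW:{C,G} ∩→ {C,G}; cost 0
[col 5] ADEIOW: children ADIOW:{C,G}, E:{T} ∪→ {C,G,T}; cost 1
[col 6] AD: children A:{A}, D:{C} ∪→ {A,C}; cost 1
[col 6] ADO: children AD:{A,C}, O:{T} ∪→ {A,C,T}; cost 1
[col 6] IW: children I:{C}, W:{T} ∪→ {C,T}; cost 1
[col 6] ADIOW: children ADO:{A,C,T}, IW:{C,T} ∩→ {C,T}; cost 0
[col 6] ADEIOW: children ADIOW:{C,T}, E:{C} ∩→ {C}; cost 0
[col 7] AD: children A:{C}, D:{G} ∪→ {C,G}; cost 1
[col 7] ADO: children AD:{C,G}, O:{C} ∩→ {C}; cost 0
[col 7] IW: children I:{A}, W:{A} ∩→ {A}; cost 0
[col 7] ADIOW: children ADO:{C}, IW:{A} ∪→ {A,C}; cost 1
[col 7] ADEIOW: children ADIOW:{A,C}, E:{C} ∩→ {C}; cost 0
per-site changes: [3, 3, 4, 2, 3, 3, 3, 2]; total = 23

C,G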